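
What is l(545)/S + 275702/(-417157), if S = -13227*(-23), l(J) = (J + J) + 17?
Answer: -27804181781/42302639899 ≈ -0.65727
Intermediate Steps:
l(J) = 17 + 2*J (l(J) = 2*J + 17 = 17 + 2*J)
S = 304221
l(545)/S + 275702/(-417157) = (17 + 2*545)/304221 + 275702/(-417157) = (17 + 1090)*(1/304221) + 275702*(-1/417157) = 1107*(1/304221) - 275702/417157 = 369/101407 - 275702/417157 = -27804181781/42302639899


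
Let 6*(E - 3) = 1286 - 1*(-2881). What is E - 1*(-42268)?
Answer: 85931/2 ≈ 42966.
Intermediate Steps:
E = 1395/2 (E = 3 + (1286 - 1*(-2881))/6 = 3 + (1286 + 2881)/6 = 3 + (1/6)*4167 = 3 + 1389/2 = 1395/2 ≈ 697.50)
E - 1*(-42268) = 1395/2 - 1*(-42268) = 1395/2 + 42268 = 85931/2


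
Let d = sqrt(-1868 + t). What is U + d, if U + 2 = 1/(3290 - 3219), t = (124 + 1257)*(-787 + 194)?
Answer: -141/71 + I*sqrt(820801) ≈ -1.9859 + 905.98*I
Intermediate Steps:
t = -818933 (t = 1381*(-593) = -818933)
d = I*sqrt(820801) (d = sqrt(-1868 - 818933) = sqrt(-820801) = I*sqrt(820801) ≈ 905.98*I)
U = -141/71 (U = -2 + 1/(3290 - 3219) = -2 + 1/71 = -141/71 ≈ -1.9859)
U + d = -141/71 + I*sqrt(820801)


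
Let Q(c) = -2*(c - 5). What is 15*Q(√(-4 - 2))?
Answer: 150 - 30*I*√6 ≈ 150.0 - 73.485*I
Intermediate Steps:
Q(c) = 10 - 2*c (Q(c) = -2*(-5 + c) = 10 - 2*c)
15*Q(√(-4 - 2)) = 15*(10 - 2*√(-4 - 2)) = 15*(10 - 2*I*√6) = 150 - 30*I*√6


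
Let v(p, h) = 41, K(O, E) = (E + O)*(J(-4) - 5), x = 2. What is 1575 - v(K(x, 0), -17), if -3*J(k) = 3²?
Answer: 1534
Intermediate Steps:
J(k) = -3 (J(k) = -⅓*3² = -⅓*9 = -3)
K(O, E) = -8*E - 8*O (K(O, E) = (E + O)*(-3 - 5) = (E + O)*(-8) = -8*E - 8*O)
1575 - v(K(x, 0), -17) = 1575 - 1*41 = 1575 - 41 = 1534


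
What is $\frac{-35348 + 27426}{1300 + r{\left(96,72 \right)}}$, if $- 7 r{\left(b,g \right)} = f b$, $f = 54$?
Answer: $- \frac{27727}{1958} \approx -14.161$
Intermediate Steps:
$r{\left(b,g \right)} = - \frac{54 b}{7}$
$\frac{-35348 + 27426}{1300 + r{\left(96,72 \right)}} = \frac{-35348 + 27426}{1300 - \frac{5184}{7}} = - \frac{7922}{1300 - \frac{5184}{7}} = - \frac{7922}{\frac{3916}{7}} = \left(-7922\right) \frac{7}{3916} = - \frac{27727}{1958}$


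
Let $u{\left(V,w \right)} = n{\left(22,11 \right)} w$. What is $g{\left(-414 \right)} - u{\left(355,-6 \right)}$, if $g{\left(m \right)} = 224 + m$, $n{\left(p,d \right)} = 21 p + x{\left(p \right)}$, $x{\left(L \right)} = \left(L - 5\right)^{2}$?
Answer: $4316$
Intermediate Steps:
$x{\left(L \right)} = \left(-5 + L\right)^{2}$
$n{\left(p,d \right)} = \left(-5 + p\right)^{2} + 21 p$ ($n{\left(p,d \right)} = 21 p + \left(-5 + p\right)^{2} = \left(-5 + p\right)^{2} + 21 p$)
$u{\left(V,w \right)} = 751 w$ ($u{\left(V,w \right)} = \left(\left(-5 + 22\right)^{2} + 21 \cdot 22\right) w = \left(17^{2} + 462\right) w = \left(289 + 462\right) w = 751 w$)
$g{\left(-414 \right)} - u{\left(355,-6 \right)} = \left(224 - 414\right) - 751 \left(-6\right) = -190 - -4506 = -190 + 4506 = 4316$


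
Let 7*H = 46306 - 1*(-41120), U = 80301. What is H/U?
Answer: 29142/187369 ≈ 0.15553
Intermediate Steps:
H = 87426/7 (H = (46306 - 1*(-41120))/7 = (46306 + 41120)/7 = (1/7)*87426 = 87426/7 ≈ 12489.)
H/U = (87426/7)/80301 = (87426/7)*(1/80301) = 29142/187369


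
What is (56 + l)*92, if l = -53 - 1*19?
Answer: -1472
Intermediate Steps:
l = -72 (l = -53 - 19 = -72)
(56 + l)*92 = (56 - 72)*92 = -16*92 = -1472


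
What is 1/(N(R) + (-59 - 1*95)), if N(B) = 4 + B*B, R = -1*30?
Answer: 1/750 ≈ 0.0013333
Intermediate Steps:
R = -30
N(B) = 4 + B²
1/(N(R) + (-59 - 1*95)) = 1/((4 + (-30)²) + (-59 - 1*95)) = 1/((4 + 900) + (-59 - 95)) = 1/(904 - 154) = 1/750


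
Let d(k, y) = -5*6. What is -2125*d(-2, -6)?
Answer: 63750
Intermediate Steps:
d(k, y) = -30
-2125*d(-2, -6) = -2125*(-30) = 63750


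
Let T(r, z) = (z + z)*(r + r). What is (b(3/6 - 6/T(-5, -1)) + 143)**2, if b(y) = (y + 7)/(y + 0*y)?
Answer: 32041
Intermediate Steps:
T(r, z) = 4*r*z (T(r, z) = (2*z)*(2*r) = 4*r*z)
b(y) = (7 + y)/y (b(y) = (7 + y)/(y + 0) = (7 + y)/y)
(b(3/6 - 6/T(-5, -1)) + 143)**2 = ((7 + (3/6 - 6/(4*(-5)*(-1))))/(3/6 - 6/(4*(-5)*(-1))) + 143)**2 = ((7 + (3*(1/6) - 6/20))/(3*(1/6) - 6/20) + 143)**2 = ((7 + (1/2 - 6*1/20))/(1/2 - 6*1/20) + 143)**2 = ((7 + (1/2 - 3/10))/(1/2 - 3/10) + 143)**2 = ((7 + 1/5)/(1/5) + 143)**2 = (5*(36/5) + 143)**2 = (36 + 143)**2 = 179**2 = 32041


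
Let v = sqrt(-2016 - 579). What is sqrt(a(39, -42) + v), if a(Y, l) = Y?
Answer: sqrt(39 + I*sqrt(2595)) ≈ 7.1818 + 3.5466*I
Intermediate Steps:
v = I*sqrt(2595) (v = sqrt(-2595) = I*sqrt(2595) ≈ 50.941*I)
sqrt(a(39, -42) + v) = sqrt(39 + I*sqrt(2595))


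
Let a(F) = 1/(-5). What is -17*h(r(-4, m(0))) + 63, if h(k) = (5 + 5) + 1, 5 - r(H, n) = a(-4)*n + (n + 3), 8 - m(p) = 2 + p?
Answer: -124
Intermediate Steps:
m(p) = 6 - p (m(p) = 8 - (2 + p) = 8 + (-2 - p) = 6 - p)
a(F) = -⅕
r(H, n) = 2 - 4*n/5 (r(H, n) = 5 - (-n/5 + (n + 3)) = 5 - (-n/5 + (3 + n)) = 5 - (3 + 4*n/5) = 5 + (-3 - 4*n/5) = 2 - 4*n/5)
h(k) = 11 (h(k) = 10 + 1 = 11)
-17*h(r(-4, m(0))) + 63 = -17*11 + 63 = -187 + 63 = -124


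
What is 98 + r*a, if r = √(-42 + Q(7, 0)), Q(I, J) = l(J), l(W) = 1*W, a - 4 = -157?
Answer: 98 - 153*I*√42 ≈ 98.0 - 991.55*I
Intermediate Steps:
a = -153 (a = 4 - 157 = -153)
l(W) = W
Q(I, J) = J
r = I*√42 (r = √(-42 + 0) = √(-42) = I*√42 ≈ 6.4807*I)
98 + r*a = 98 + (I*√42)*(-153) = 98 - 153*I*√42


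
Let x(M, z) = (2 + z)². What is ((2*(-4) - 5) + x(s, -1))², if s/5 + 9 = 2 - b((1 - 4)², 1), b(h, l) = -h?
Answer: 144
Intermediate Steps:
s = 10 (s = -45 + 5*(2 - (-1)*(1 - 4)²) = -45 + 5*(2 - (-1)*(-3)²) = -45 + 5*(2 - (-1)*9) = -45 + 5*(2 - 1*(-9)) = -45 + 5*(2 + 9) = -45 + 5*11 = -45 + 55 = 10)
((2*(-4) - 5) + x(s, -1))² = ((2*(-4) - 5) + (2 - 1)²)² = ((-8 - 5) + 1²)² = (-13 + 1)² = (-12)² = 144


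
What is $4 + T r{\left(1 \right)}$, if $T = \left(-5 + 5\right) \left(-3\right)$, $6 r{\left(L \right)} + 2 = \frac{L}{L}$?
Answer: $4$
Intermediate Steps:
$r{\left(L \right)} = - \frac{1}{6}$ ($r{\left(L \right)} = - \frac{1}{3} + \frac{L \frac{1}{L}}{6} = - \frac{1}{3} + \frac{1}{6} \cdot 1 = - \frac{1}{3} + \frac{1}{6} = - \frac{1}{6}$)
$T = 0$ ($T = 0 \left(-3\right) = 0$)
$4 + T r{\left(1 \right)} = 4 + 0 \left(- \frac{1}{6}\right) = 4 + 0 = 4$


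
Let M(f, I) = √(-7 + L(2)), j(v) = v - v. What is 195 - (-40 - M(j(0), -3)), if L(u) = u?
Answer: 235 + I*√5 ≈ 235.0 + 2.2361*I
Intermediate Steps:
j(v) = 0
M(f, I) = I*√5 (M(f, I) = √(-7 + 2) = √(-5) = I*√5)
195 - (-40 - M(j(0), -3)) = 195 - (-40 - I*√5) = 195 + (40 + I*√5) = 235 + I*√5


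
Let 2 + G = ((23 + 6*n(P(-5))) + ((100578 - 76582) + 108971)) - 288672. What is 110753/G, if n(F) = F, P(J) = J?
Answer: -110753/155714 ≈ -0.71126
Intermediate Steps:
G = -155714 (G = -2 + (((23 + 6*(-5)) + ((100578 - 76582) + 108971)) - 288672) = -2 + (((23 - 30) + (23996 + 108971)) - 288672) = -2 + ((-7 + 132967) - 288672) = -2 + (132960 - 288672) = -2 - 155712 = -155714)
110753/G = 110753/(-155714) = 110753*(-1/155714) = -110753/155714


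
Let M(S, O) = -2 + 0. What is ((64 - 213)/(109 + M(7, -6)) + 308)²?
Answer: 1076299249/11449 ≈ 94008.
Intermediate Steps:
M(S, O) = -2
((64 - 213)/(109 + M(7, -6)) + 308)² = ((64 - 213)/(109 - 2) + 308)² = (-149/107 + 308)² = (32807/107)² = 1076299249/11449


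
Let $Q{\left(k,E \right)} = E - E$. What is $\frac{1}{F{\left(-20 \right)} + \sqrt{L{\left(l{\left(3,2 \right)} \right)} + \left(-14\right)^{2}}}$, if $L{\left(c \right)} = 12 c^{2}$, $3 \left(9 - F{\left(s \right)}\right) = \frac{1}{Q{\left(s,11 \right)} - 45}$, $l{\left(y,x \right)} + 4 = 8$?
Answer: $- \frac{41040}{1398161} + \frac{18225 \sqrt{97}}{2796322} \approx 0.034837$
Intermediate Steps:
$l{\left(y,x \right)} = 4$ ($l{\left(y,x \right)} = -4 + 8 = 4$)
$Q{\left(k,E \right)} = 0$
$F{\left(s \right)} = \frac{1216}{135}$ ($F{\left(s \right)} = 9 - \frac{1}{3 \left(0 - 45\right)} = 9 - \frac{1}{3 \left(-45\right)} = 9 - - \frac{1}{135} = 9 + \frac{1}{135} = \frac{1216}{135}$)
$\frac{1}{F{\left(-20 \right)} + \sqrt{L{\left(l{\left(3,2 \right)} \right)} + \left(-14\right)^{2}}} = \frac{1}{\frac{1216}{135} + \sqrt{12 \cdot 4^{2} + \left(-14\right)^{2}}} = \frac{1}{\frac{1216}{135} + \sqrt{12 \cdot 16 + 196}} = \frac{1}{\frac{1216}{135} + \sqrt{192 + 196}} = \frac{1}{\frac{1216}{135} + \sqrt{388}} = \frac{1}{\frac{1216}{135} + 2 \sqrt{97}}$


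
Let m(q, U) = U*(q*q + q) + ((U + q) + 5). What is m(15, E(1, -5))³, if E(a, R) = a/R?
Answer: -2803221/125 ≈ -22426.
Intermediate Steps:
m(q, U) = 5 + U + q + U*(q + q²) (m(q, U) = U*(q² + q) + (5 + U + q) = U*(q + q²) + (5 + U + q) = 5 + U + q + U*(q + q²))
m(15, E(1, -5))³ = (5 + 1/(-5) + 15 + (1/(-5))*15 + (1/(-5))*15²)³ = (5 + 1*(-⅕) + 15 + (1*(-⅕))*15 + (1*(-⅕))*225)³ = (5 - ⅕ + 15 - ⅕*15 - ⅕*225)³ = (5 - ⅕ + 15 - 3 - 45)³ = (-141/5)³ = -2803221/125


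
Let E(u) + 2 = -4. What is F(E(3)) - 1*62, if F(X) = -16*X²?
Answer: -638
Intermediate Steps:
E(u) = -6 (E(u) = -2 - 4 = -6)
F(E(3)) - 1*62 = -16*(-6)² - 1*62 = -16*36 - 62 = -576 - 62 = -638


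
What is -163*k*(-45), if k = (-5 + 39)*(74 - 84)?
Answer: -2493900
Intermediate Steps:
k = -340 (k = 34*(-10) = -340)
-163*k*(-45) = -163*(-340)*(-45) = 55420*(-45) = -2493900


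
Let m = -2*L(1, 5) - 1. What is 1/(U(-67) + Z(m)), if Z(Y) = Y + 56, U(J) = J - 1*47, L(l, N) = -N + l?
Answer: -1/51 ≈ -0.019608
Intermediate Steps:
L(l, N) = l - N
U(J) = -47 + J (U(J) = J - 47 = -47 + J)
m = 7 (m = -2*(1 - 1*5) - 1 = -2*(1 - 5) - 1 = -2*(-4) - 1 = 8 - 1 = 7)
Z(Y) = 56 + Y
1/(U(-67) + Z(m)) = 1/((-47 - 67) + (56 + 7)) = 1/(-114 + 63) = 1/(-51) = -1/51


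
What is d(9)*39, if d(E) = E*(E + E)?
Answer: 6318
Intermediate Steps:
d(E) = 2*E**2 (d(E) = E*(2*E) = 2*E**2)
d(9)*39 = (2*9**2)*39 = (2*81)*39 = 162*39 = 6318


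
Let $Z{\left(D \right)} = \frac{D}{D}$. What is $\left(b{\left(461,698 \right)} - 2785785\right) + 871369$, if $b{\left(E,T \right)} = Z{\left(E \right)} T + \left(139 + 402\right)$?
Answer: $-1913177$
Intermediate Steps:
$Z{\left(D \right)} = 1$
$b{\left(E,T \right)} = 541 + T$ ($b{\left(E,T \right)} = 1 T + \left(139 + 402\right) = T + 541 = 541 + T$)
$\left(b{\left(461,698 \right)} - 2785785\right) + 871369 = \left(\left(541 + 698\right) - 2785785\right) + 871369 = \left(1239 - 2785785\right) + 871369 = -2784546 + 871369 = -1913177$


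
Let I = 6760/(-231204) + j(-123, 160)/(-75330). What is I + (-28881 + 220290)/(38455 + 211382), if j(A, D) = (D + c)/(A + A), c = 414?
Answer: 267216963509141/362609202053070 ≈ 0.73693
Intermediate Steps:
j(A, D) = (414 + D)/(2*A) (j(A, D) = (D + 414)/(A + A) = (414 + D)/((2*A)) = (414 + D)*(1/(2*A)) = (414 + D)/(2*A))
I = -127172831/4354149330 (I = 6760/(-231204) + ((1/2)*(414 + 160)/(-123))/(-75330) = 6760*(-1/231204) + ((1/2)*(-1/123)*574)*(-1/75330) = -1690/57801 - 7/3*(-1/75330) = -1690/57801 + 7/225990 = -127172831/4354149330 ≈ -0.029207)
I + (-28881 + 220290)/(38455 + 211382) = -127172831/4354149330 + (-28881 + 220290)/(38455 + 211382) = -127172831/4354149330 + 191409/249837 = -127172831/4354149330 + 191409*(1/249837) = -127172831/4354149330 + 63803/83279 = 267216963509141/362609202053070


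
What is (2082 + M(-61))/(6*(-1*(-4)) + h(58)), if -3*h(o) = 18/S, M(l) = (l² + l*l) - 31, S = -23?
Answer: 218339/558 ≈ 391.29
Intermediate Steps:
M(l) = -31 + 2*l² (M(l) = (l² + l²) - 31 = 2*l² - 31 = -31 + 2*l²)
h(o) = 6/23 (h(o) = -6/(-23) = -6*(-1)/23 = -⅓*(-18/23) = 6/23)
(2082 + M(-61))/(6*(-1*(-4)) + h(58)) = (2082 + (-31 + 2*(-61)²))/(6*(-1*(-4)) + 6/23) = (2082 + (-31 + 2*3721))/(6*4 + 6/23) = (2082 + (-31 + 7442))/(24 + 6/23) = (2082 + 7411)/(558/23) = 9493*(23/558) = 218339/558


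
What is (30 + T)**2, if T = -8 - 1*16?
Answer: 36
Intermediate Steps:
T = -24 (T = -8 - 16 = -24)
(30 + T)**2 = (30 - 24)**2 = 6**2 = 36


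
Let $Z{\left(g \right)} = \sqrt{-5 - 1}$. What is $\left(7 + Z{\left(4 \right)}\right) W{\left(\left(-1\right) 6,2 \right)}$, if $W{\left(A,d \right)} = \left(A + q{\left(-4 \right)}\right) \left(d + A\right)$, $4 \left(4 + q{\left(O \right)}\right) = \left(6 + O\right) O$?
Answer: $336 + 48 i \sqrt{6} \approx 336.0 + 117.58 i$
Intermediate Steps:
$q{\left(O \right)} = -4 + \frac{O \left(6 + O\right)}{4}$ ($q{\left(O \right)} = -4 + \frac{\left(6 + O\right) O}{4} = -4 + \frac{O \left(6 + O\right)}{4}$)
$W{\left(A,d \right)} = \left(-6 + A\right) \left(A + d\right)$ ($W{\left(A,d \right)} = \left(A + \left(-4 + \frac{\left(-4\right)^{2}}{4} + \frac{3}{2} \left(-4\right)\right)\right) \left(d + A\right) = \left(A - 6\right) \left(A + d\right) = \left(-6 + A\right) \left(A + d\right)$)
$Z{\left(g \right)} = i \sqrt{6}$ ($Z{\left(g \right)} = \sqrt{-6} = i \sqrt{6}$)
$\left(7 + Z{\left(4 \right)}\right) W{\left(\left(-1\right) 6,2 \right)} = \left(7 + i \sqrt{6}\right) \left(\left(\left(-1\right) 6\right)^{2} - 6 \left(\left(-1\right) 6\right) - 12 + \left(-1\right) 6 \cdot 2\right) = \left(7 + i \sqrt{6}\right) \left(\left(-6\right)^{2} - -36 - 12 - 12\right) = \left(7 + i \sqrt{6}\right) \left(36 + 36 - 12 - 12\right) = \left(7 + i \sqrt{6}\right) 48 = 336 + 48 i \sqrt{6}$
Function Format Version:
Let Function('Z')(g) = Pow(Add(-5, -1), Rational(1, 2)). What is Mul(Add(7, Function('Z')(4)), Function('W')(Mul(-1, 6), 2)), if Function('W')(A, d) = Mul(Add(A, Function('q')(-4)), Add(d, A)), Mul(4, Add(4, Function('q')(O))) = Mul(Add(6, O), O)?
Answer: Add(336, Mul(48, I, Pow(6, Rational(1, 2)))) ≈ Add(336.00, Mul(117.58, I))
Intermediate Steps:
Function('q')(O) = Add(-4, Mul(Rational(1, 4), O, Add(6, O))) (Function('q')(O) = Add(-4, Mul(Rational(1, 4), Mul(Add(6, O), O))) = Add(-4, Mul(Rational(1, 4), Mul(O, Add(6, O)))) = Add(-4, Mul(Rational(1, 4), O, Add(6, O))))
Function('W')(A, d) = Mul(Add(-6, A), Add(A, d)) (Function('W')(A, d) = Mul(Add(A, Add(-4, Mul(Rational(1, 4), Pow(-4, 2)), Mul(Rational(3, 2), -4))), Add(d, A)) = Mul(Add(A, Add(-4, Mul(Rational(1, 4), 16), -6)), Add(A, d)) = Mul(Add(A, Add(-4, 4, -6)), Add(A, d)) = Mul(Add(A, -6), Add(A, d)) = Mul(Add(-6, A), Add(A, d)))
Function('Z')(g) = Mul(I, Pow(6, Rational(1, 2))) (Function('Z')(g) = Pow(-6, Rational(1, 2)) = Mul(I, Pow(6, Rational(1, 2))))
Mul(Add(7, Function('Z')(4)), Function('W')(Mul(-1, 6), 2)) = Mul(Add(7, Mul(I, Pow(6, Rational(1, 2)))), Add(Pow(Mul(-1, 6), 2), Mul(-6, Mul(-1, 6)), Mul(-6, 2), Mul(Mul(-1, 6), 2))) = Mul(Add(7, Mul(I, Pow(6, Rational(1, 2)))), Add(Pow(-6, 2), Mul(-6, -6), -12, Mul(-6, 2))) = Mul(Add(7, Mul(I, Pow(6, Rational(1, 2)))), Add(36, 36, -12, -12)) = Mul(Add(7, Mul(I, Pow(6, Rational(1, 2)))), 48) = Add(336, Mul(48, I, Pow(6, Rational(1, 2))))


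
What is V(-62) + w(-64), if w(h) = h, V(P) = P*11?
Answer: -746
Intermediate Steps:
V(P) = 11*P
V(-62) + w(-64) = 11*(-62) - 64 = -682 - 64 = -746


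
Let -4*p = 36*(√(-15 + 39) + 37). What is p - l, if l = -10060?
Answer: 9727 - 18*√6 ≈ 9682.9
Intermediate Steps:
p = -333 - 18*√6 (p = -9*(√(-15 + 39) + 37) = -9*(√24 + 37) = -9*(2*√6 + 37) = -9*(37 + 2*√6) = -(1332 + 72*√6)/4 = -333 - 18*√6 ≈ -377.09)
p - l = (-333 - 18*√6) - 1*(-10060) = (-333 - 18*√6) + 10060 = 9727 - 18*√6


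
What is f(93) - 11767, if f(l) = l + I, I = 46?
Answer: -11628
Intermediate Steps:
f(l) = 46 + l (f(l) = l + 46 = 46 + l)
f(93) - 11767 = (46 + 93) - 11767 = 139 - 11767 = -11628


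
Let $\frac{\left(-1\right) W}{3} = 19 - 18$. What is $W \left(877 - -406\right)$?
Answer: $-3849$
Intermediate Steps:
$W = -3$ ($W = - 3 \left(19 - 18\right) = \left(-3\right) 1 = -3$)
$W \left(877 - -406\right) = - 3 \left(877 - -406\right) = - 3 \left(877 + 406\right) = \left(-3\right) 1283 = -3849$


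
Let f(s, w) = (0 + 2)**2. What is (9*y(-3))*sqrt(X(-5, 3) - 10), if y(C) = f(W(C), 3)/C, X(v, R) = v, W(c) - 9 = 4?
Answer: -12*I*sqrt(15) ≈ -46.476*I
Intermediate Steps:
W(c) = 13 (W(c) = 9 + 4 = 13)
f(s, w) = 4 (f(s, w) = 2**2 = 4)
y(C) = 4/C
(9*y(-3))*sqrt(X(-5, 3) - 10) = (9*(4/(-3)))*sqrt(-5 - 10) = (9*(4*(-1/3)))*sqrt(-15) = (9*(-4/3))*(I*sqrt(15)) = -12*I*sqrt(15)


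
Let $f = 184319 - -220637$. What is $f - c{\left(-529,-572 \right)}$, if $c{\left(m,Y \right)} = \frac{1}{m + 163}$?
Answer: $\frac{148213897}{366} \approx 4.0496 \cdot 10^{5}$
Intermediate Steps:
$f = 404956$ ($f = 184319 + 220637 = 404956$)
$c{\left(m,Y \right)} = \frac{1}{163 + m}$
$f - c{\left(-529,-572 \right)} = 404956 - \frac{1}{163 - 529} = 404956 - \frac{1}{-366} = 404956 - - \frac{1}{366} = 404956 + \frac{1}{366} = \frac{148213897}{366}$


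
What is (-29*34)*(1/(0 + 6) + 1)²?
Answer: -24157/18 ≈ -1342.1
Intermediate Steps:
(-29*34)*(1/(0 + 6) + 1)² = -986*(1/6 + 1)² = -986*(⅙ + 1)² = -986*(7/6)² = -986*49/36 = -24157/18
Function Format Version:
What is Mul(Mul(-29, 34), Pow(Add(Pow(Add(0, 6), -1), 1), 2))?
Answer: Rational(-24157, 18) ≈ -1342.1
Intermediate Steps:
Mul(Mul(-29, 34), Pow(Add(Pow(Add(0, 6), -1), 1), 2)) = Mul(-986, Pow(Add(Pow(6, -1), 1), 2)) = Mul(-986, Pow(Add(Rational(1, 6), 1), 2)) = Mul(-986, Pow(Rational(7, 6), 2)) = Mul(-986, Rational(49, 36)) = Rational(-24157, 18)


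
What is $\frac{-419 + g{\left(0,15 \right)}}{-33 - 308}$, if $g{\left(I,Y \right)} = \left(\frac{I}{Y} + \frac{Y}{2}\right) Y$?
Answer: $\frac{613}{682} \approx 0.89883$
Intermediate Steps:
$g{\left(I,Y \right)} = Y \left(\frac{Y}{2} + \frac{I}{Y}\right)$ ($g{\left(I,Y \right)} = \left(\frac{I}{Y} + Y \frac{1}{2}\right) Y = \left(\frac{I}{Y} + \frac{Y}{2}\right) Y = \left(\frac{Y}{2} + \frac{I}{Y}\right) Y = Y \left(\frac{Y}{2} + \frac{I}{Y}\right)$)
$\frac{-419 + g{\left(0,15 \right)}}{-33 - 308} = \frac{-419 + \left(0 + \frac{15^{2}}{2}\right)}{-33 - 308} = \frac{-419 + \left(0 + \frac{1}{2} \cdot 225\right)}{-341} = \left(-419 + \left(0 + \frac{225}{2}\right)\right) \left(- \frac{1}{341}\right) = \left(-419 + \frac{225}{2}\right) \left(- \frac{1}{341}\right) = \left(- \frac{613}{2}\right) \left(- \frac{1}{341}\right) = \frac{613}{682}$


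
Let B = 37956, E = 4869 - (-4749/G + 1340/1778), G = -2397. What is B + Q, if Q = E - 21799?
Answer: 14933056469/710311 ≈ 21023.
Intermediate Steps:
E = 3456561642/710311 (E = 4869 - (-4749/(-2397) + 1340/1778) = 4869 - (-4749*(-1/2397) + 1340*(1/1778)) = 4869 - (1583/799 + 670/889) = 4869 - 1*1942617/710311 = 4869 - 1942617/710311 = 3456561642/710311 ≈ 4866.3)
Q = -12027507847/710311 (Q = 3456561642/710311 - 21799 = -12027507847/710311 ≈ -16933.)
B + Q = 37956 - 12027507847/710311 = 14933056469/710311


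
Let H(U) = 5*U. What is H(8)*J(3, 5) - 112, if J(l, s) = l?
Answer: 8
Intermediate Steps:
H(8)*J(3, 5) - 112 = (5*8)*3 - 112 = 40*3 - 112 = 120 - 112 = 8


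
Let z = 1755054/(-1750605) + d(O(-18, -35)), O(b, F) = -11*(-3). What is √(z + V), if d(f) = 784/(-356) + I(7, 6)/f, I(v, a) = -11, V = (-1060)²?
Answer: √27275122220681406901155/155803845 ≈ 1060.0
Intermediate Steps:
V = 1123600
O(b, F) = 33
d(f) = -196/89 - 11/f (d(f) = 784/(-356) - 11/f = 784*(-1/356) - 11/f = -196/89 - 11/f)
z = -551253001/155803845 (z = 1755054/(-1750605) + (-196/89 - 11/33) = 1755054*(-1/1750605) + (-196/89 - 11*1/33) = -585018/583535 + (-196/89 - ⅓) = -585018/583535 - 677/267 = -551253001/155803845 ≈ -3.5381)
√(z + V) = √(-551253001/155803845 + 1123600) = √(175060648988999/155803845) = √27275122220681406901155/155803845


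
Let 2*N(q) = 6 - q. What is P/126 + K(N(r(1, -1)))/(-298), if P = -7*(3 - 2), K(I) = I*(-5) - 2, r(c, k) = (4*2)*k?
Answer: 92/1341 ≈ 0.068606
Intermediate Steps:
r(c, k) = 8*k
N(q) = 3 - q/2 (N(q) = (6 - q)/2 = 3 - q/2)
K(I) = -2 - 5*I (K(I) = -5*I - 2 = -2 - 5*I)
P = -7 (P = -7*1 = -7)
P/126 + K(N(r(1, -1)))/(-298) = -7/126 + (-2 - 5*(3 - 4*(-1)))/(-298) = -7*1/126 + (-2 - 5*(3 - ½*(-8)))*(-1/298) = -1/18 + (-2 - 5*(3 + 4))*(-1/298) = -1/18 + (-2 - 5*7)*(-1/298) = -1/18 + (-2 - 35)*(-1/298) = -1/18 - 37*(-1/298) = -1/18 + 37/298 = 92/1341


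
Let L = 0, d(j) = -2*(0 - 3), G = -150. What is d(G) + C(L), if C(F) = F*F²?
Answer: 6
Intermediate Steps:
d(j) = 6 (d(j) = -2*(-3) = 6)
C(F) = F³
d(G) + C(L) = 6 + 0³ = 6 + 0 = 6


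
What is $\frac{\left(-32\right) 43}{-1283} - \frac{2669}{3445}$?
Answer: $\frac{1315993}{4419935} \approx 0.29774$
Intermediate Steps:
$\frac{\left(-32\right) 43}{-1283} - \frac{2669}{3445} = \left(-1376\right) \left(- \frac{1}{1283}\right) - \frac{2669}{3445} = \frac{1376}{1283} - \frac{2669}{3445} = \frac{1315993}{4419935}$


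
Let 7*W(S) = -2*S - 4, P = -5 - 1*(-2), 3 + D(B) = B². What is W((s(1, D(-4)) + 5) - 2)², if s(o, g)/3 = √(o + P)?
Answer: 4/7 + 120*I*√2/49 ≈ 0.57143 + 3.4634*I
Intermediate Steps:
D(B) = -3 + B²
P = -3 (P = -5 + 2 = -3)
s(o, g) = 3*√(-3 + o) (s(o, g) = 3*√(o - 3) = 3*√(-3 + o))
W(S) = -4/7 - 2*S/7 (W(S) = (-2*S - 4)/7 = (-4 - 2*S)/7 = -4/7 - 2*S/7)
W((s(1, D(-4)) + 5) - 2)² = (-4/7 - 2*((3*√(-3 + 1) + 5) - 2)/7)² = (-4/7 - 2*((3*√(-2) + 5) - 2)/7)² = (-4/7 - 2*((3*(I*√2) + 5) - 2)/7)² = (-4/7 - 2*((3*I*√2 + 5) - 2)/7)² = (-4/7 - 2*((5 + 3*I*√2) - 2)/7)² = (-4/7 - 2*(3 + 3*I*√2)/7)² = (-4/7 + (-6/7 - 6*I*√2/7))² = (-10/7 - 6*I*√2/7)²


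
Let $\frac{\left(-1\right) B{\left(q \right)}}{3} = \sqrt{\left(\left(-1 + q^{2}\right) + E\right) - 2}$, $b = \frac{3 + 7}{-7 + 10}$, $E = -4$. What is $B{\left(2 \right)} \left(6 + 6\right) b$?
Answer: $- 120 i \sqrt{3} \approx - 207.85 i$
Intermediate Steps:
$b = \frac{10}{3} \approx 3.3333$
$B{\left(q \right)} = - 3 \sqrt{-7 + q^{2}}$ ($B{\left(q \right)} = - 3 \sqrt{\left(\left(-1 + q^{2}\right) - 4\right) - 2} = - 3 \sqrt{\left(-5 + q^{2}\right) - 2} = - 3 \sqrt{-7 + q^{2}}$)
$B{\left(2 \right)} \left(6 + 6\right) b = - 3 \sqrt{-7 + 2^{2}} \left(6 + 6\right) \frac{10}{3} = - 3 \sqrt{-7 + 4} \cdot 12 \cdot \frac{10}{3} = - 3 \sqrt{-3} \cdot 12 \cdot \frac{10}{3} = - 3 i \sqrt{3} \cdot 12 \cdot \frac{10}{3} = - 36 i \sqrt{3} \cdot \frac{10}{3} = - 120 i \sqrt{3}$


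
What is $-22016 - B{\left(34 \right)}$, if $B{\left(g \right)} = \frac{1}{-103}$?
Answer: $- \frac{2267647}{103} \approx -22016.0$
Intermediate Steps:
$B{\left(g \right)} = - \frac{1}{103}$
$-22016 - B{\left(34 \right)} = -22016 - - \frac{1}{103} = -22016 + \frac{1}{103} = - \frac{2267647}{103}$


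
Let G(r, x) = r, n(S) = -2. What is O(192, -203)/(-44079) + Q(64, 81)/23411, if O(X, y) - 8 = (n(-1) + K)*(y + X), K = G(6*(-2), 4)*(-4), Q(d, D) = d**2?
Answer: 64068754/343977823 ≈ 0.18626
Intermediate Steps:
K = 48 (K = (6*(-2))*(-4) = -12*(-4) = 48)
O(X, y) = 8 + 46*X + 46*y (O(X, y) = 8 + (-2 + 48)*(y + X) = 8 + 46*(X + y) = 8 + (46*X + 46*y) = 8 + 46*X + 46*y)
O(192, -203)/(-44079) + Q(64, 81)/23411 = (8 + 46*192 + 46*(-203))/(-44079) + 64**2/23411 = (8 + 8832 - 9338)*(-1/44079) + 4096*(1/23411) = -498*(-1/44079) + 4096/23411 = 166/14693 + 4096/23411 = 64068754/343977823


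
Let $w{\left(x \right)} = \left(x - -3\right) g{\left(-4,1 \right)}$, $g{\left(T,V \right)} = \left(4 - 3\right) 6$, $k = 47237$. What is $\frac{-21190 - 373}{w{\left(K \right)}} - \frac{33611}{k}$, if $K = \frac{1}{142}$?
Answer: $- \frac{72361627292}{60510597} \approx -1195.8$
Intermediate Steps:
$K = \frac{1}{142} \approx 0.0070423$
$g{\left(T,V \right)} = 6$ ($g{\left(T,V \right)} = 1 \cdot 6 = 6$)
$w{\left(x \right)} = 18 + 6 x$ ($w{\left(x \right)} = \left(x - -3\right) 6 = \left(x + 3\right) 6 = \left(3 + x\right) 6 = 18 + 6 x$)
$\frac{-21190 - 373}{w{\left(K \right)}} - \frac{33611}{k} = \frac{-21190 - 373}{18 + 6 \cdot \frac{1}{142}} - \frac{33611}{47237} = - \frac{21563}{18 + \frac{3}{71}} - \frac{33611}{47237} = - \frac{21563}{\frac{1281}{71}} - \frac{33611}{47237} = \left(-21563\right) \frac{71}{1281} - \frac{33611}{47237} = - \frac{1530973}{1281} - \frac{33611}{47237} = - \frac{72361627292}{60510597}$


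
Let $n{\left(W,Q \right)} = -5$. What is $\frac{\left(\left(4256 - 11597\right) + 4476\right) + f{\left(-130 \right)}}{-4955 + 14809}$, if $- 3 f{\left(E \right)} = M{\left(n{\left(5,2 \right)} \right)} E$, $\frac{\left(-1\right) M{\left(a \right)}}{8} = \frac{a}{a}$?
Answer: $- \frac{9635}{29562} \approx -0.32593$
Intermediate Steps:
$M{\left(a \right)} = -8$ ($M{\left(a \right)} = - 8 \frac{a}{a} = \left(-8\right) 1 = -8$)
$f{\left(E \right)} = \frac{8 E}{3}$ ($f{\left(E \right)} = - \frac{\left(-8\right) E}{3} = \frac{8 E}{3}$)
$\frac{\left(\left(4256 - 11597\right) + 4476\right) + f{\left(-130 \right)}}{-4955 + 14809} = \frac{\left(\left(4256 - 11597\right) + 4476\right) + \frac{8}{3} \left(-130\right)}{-4955 + 14809} = \frac{\left(-7341 + 4476\right) - \frac{1040}{3}}{9854} = \left(-2865 - \frac{1040}{3}\right) \frac{1}{9854} = \left(- \frac{9635}{3}\right) \frac{1}{9854} = - \frac{9635}{29562}$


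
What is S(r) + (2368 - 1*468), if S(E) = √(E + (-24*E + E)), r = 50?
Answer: 1900 + 10*I*√11 ≈ 1900.0 + 33.166*I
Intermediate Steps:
S(E) = √22*√(-E) (S(E) = √(E - 23*E) = √(-22*E) = √22*√(-E))
S(r) + (2368 - 1*468) = √22*√(-1*50) + (2368 - 1*468) = √22*√(-50) + (2368 - 468) = √22*(5*I*√2) + 1900 = 10*I*√11 + 1900 = 1900 + 10*I*√11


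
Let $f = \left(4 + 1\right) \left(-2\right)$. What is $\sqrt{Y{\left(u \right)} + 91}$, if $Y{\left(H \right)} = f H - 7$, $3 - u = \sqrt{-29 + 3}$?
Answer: $\sqrt{54 + 10 i \sqrt{26}} \approx 8.0084 + 3.1835 i$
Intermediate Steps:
$f = -10$ ($f = 5 \left(-2\right) = -10$)
$u = 3 - i \sqrt{26}$ ($u = 3 - \sqrt{-29 + 3} = 3 - \sqrt{-26} = 3 - i \sqrt{26} \approx 3.0 - 5.099 i$)
$Y{\left(H \right)} = -7 - 10 H$ ($Y{\left(H \right)} = - 10 H - 7 = -7 - 10 H$)
$\sqrt{Y{\left(u \right)} + 91} = \sqrt{\left(-7 - 10 \left(3 - i \sqrt{26}\right)\right) + 91} = \sqrt{\left(-7 - \left(30 - 10 i \sqrt{26}\right)\right) + 91} = \sqrt{\left(-37 + 10 i \sqrt{26}\right) + 91} = \sqrt{54 + 10 i \sqrt{26}}$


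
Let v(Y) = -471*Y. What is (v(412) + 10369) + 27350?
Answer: -156333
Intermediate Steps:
(v(412) + 10369) + 27350 = (-471*412 + 10369) + 27350 = (-194052 + 10369) + 27350 = -183683 + 27350 = -156333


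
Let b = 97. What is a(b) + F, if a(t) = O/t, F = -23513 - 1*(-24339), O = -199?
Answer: 79923/97 ≈ 823.95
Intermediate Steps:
F = 826 (F = -23513 + 24339 = 826)
a(t) = -199/t
a(b) + F = -199/97 + 826 = 79923/97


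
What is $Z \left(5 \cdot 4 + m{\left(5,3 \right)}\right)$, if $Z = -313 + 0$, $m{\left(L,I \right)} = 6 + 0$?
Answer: $-8138$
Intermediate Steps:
$m{\left(L,I \right)} = 6$
$Z = -313$
$Z \left(5 \cdot 4 + m{\left(5,3 \right)}\right) = - 313 \left(5 \cdot 4 + 6\right) = - 313 \left(20 + 6\right) = \left(-313\right) 26 = -8138$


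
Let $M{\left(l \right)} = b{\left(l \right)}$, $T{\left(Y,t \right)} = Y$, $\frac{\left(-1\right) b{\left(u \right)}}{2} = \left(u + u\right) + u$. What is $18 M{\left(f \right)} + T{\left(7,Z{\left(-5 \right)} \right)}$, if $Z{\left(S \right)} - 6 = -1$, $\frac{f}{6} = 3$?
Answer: $-1937$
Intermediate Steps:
$f = 18$ ($f = 6 \cdot 3 = 18$)
$Z{\left(S \right)} = 5$ ($Z{\left(S \right)} = 6 - 1 = 5$)
$b{\left(u \right)} = - 6 u$ ($b{\left(u \right)} = - 2 \left(\left(u + u\right) + u\right) = - 2 \left(2 u + u\right) = - 2 \cdot 3 u = - 6 u$)
$M{\left(l \right)} = - 6 l$
$18 M{\left(f \right)} + T{\left(7,Z{\left(-5 \right)} \right)} = 18 \left(\left(-6\right) 18\right) + 7 = 18 \left(-108\right) + 7 = -1944 + 7 = -1937$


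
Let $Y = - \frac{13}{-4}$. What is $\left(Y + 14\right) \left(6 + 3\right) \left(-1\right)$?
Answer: $- \frac{621}{4} \approx -155.25$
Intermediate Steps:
$Y = \frac{13}{4}$ ($Y = \left(-13\right) \left(- \frac{1}{4}\right) = \frac{13}{4} \approx 3.25$)
$\left(Y + 14\right) \left(6 + 3\right) \left(-1\right) = \left(\frac{13}{4} + 14\right) \left(6 + 3\right) \left(-1\right) = \frac{69 \cdot 9 \left(-1\right)}{4} = \frac{69}{4} \left(-9\right) = - \frac{621}{4}$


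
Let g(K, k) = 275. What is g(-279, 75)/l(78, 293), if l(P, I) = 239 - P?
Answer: 275/161 ≈ 1.7081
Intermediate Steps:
g(-279, 75)/l(78, 293) = 275/(239 - 1*78) = 275/(239 - 78) = 275/161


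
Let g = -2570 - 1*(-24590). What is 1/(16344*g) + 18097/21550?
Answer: 651301766491/775573466400 ≈ 0.83977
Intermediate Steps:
g = 22020 (g = -2570 + 24590 = 22020)
1/(16344*g) + 18097/21550 = 1/(16344*22020) + 18097/21550 = (1/16344)*(1/22020) + 18097*(1/21550) = 1/359894880 + 18097/21550 = 651301766491/775573466400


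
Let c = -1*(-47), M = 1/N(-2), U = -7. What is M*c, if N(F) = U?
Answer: -47/7 ≈ -6.7143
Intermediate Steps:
N(F) = -7
M = -⅐ (M = 1/(-7) = -⅐ ≈ -0.14286)
c = 47
M*c = -⅐*47 = -47/7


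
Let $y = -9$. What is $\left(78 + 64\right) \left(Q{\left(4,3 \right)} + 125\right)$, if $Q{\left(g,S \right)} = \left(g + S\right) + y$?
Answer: $17466$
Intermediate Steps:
$Q{\left(g,S \right)} = -9 + S + g$ ($Q{\left(g,S \right)} = \left(g + S\right) - 9 = \left(S + g\right) - 9 = -9 + S + g$)
$\left(78 + 64\right) \left(Q{\left(4,3 \right)} + 125\right) = \left(78 + 64\right) \left(\left(-9 + 3 + 4\right) + 125\right) = 142 \left(-2 + 125\right) = 142 \cdot 123 = 17466$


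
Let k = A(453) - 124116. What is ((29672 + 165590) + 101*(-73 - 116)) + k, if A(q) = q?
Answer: 52510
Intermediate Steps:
k = -123663 (k = 453 - 124116 = -123663)
((29672 + 165590) + 101*(-73 - 116)) + k = ((29672 + 165590) + 101*(-73 - 116)) - 123663 = (195262 + 101*(-189)) - 123663 = (195262 - 19089) - 123663 = 176173 - 123663 = 52510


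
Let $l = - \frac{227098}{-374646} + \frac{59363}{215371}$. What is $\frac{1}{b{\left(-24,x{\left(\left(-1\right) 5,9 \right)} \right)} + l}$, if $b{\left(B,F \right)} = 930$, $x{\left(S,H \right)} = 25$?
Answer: $\frac{40343941833}{37555441121618} \approx 0.0010743$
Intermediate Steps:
$l = \frac{35575216928}{40343941833}$ ($l = \left(-227098\right) \left(- \frac{1}{374646}\right) + 59363 \cdot \frac{1}{215371} = \frac{113549}{187323} + \frac{59363}{215371} = \frac{35575216928}{40343941833} \approx 0.8818$)
$\frac{1}{b{\left(-24,x{\left(\left(-1\right) 5,9 \right)} \right)} + l} = \frac{1}{930 + \frac{35575216928}{40343941833}} = \frac{1}{\frac{37555441121618}{40343941833}} = \frac{40343941833}{37555441121618}$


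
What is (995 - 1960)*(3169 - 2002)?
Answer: -1126155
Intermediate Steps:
(995 - 1960)*(3169 - 2002) = -965*1167 = -1126155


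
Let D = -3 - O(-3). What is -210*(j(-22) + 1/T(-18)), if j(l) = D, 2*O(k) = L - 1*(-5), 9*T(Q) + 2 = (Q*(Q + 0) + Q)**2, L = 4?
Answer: 73735830/46817 ≈ 1575.0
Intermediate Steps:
T(Q) = -2/9 + (Q + Q**2)**2/9 (T(Q) = -2/9 + (Q*(Q + 0) + Q)**2/9 = -2/9 + (Q*Q + Q)**2/9 = -2/9 + (Q**2 + Q)**2/9 = -2/9 + (Q + Q**2)**2/9)
O(k) = 9/2 (O(k) = (4 - 1*(-5))/2 = (4 + 5)/2 = (1/2)*9 = 9/2)
D = -15/2 (D = -3 - 1*9/2 = -3 - 9/2 = -15/2 ≈ -7.5000)
j(l) = -15/2
-210*(j(-22) + 1/T(-18)) = -210*(-15/2 + 1/(-2/9 + (1/9)*(-18)**2*(1 - 18)**2)) = -210*(-15/2 + 1/(-2/9 + (1/9)*324*(-17)**2)) = -210*(-15/2 + 1/(-2/9 + (1/9)*324*289)) = -210*(-15/2 + 1/(-2/9 + 10404)) = -210*(-15/2 + 1/(93634/9)) = -210*(-15/2 + 9/93634) = -210*(-351123/46817) = 73735830/46817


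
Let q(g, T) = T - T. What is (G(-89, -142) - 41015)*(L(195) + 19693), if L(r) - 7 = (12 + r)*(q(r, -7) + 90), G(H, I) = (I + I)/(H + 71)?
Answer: -14143501690/9 ≈ -1.5715e+9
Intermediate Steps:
q(g, T) = 0
G(H, I) = 2*I/(71 + H) (G(H, I) = (2*I)/(71 + H) = 2*I/(71 + H))
L(r) = 1087 + 90*r (L(r) = 7 + (12 + r)*(0 + 90) = 7 + (12 + r)*90 = 7 + (1080 + 90*r) = 1087 + 90*r)
(G(-89, -142) - 41015)*(L(195) + 19693) = (2*(-142)/(71 - 89) - 41015)*((1087 + 90*195) + 19693) = (2*(-142)/(-18) - 41015)*((1087 + 17550) + 19693) = (2*(-142)*(-1/18) - 41015)*(18637 + 19693) = (142/9 - 41015)*38330 = -368993/9*38330 = -14143501690/9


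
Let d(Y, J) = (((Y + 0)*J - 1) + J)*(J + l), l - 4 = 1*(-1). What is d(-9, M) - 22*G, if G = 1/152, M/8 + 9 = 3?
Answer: -1309871/76 ≈ -17235.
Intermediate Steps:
M = -48 (M = -72 + 8*3 = -72 + 24 = -48)
l = 3 (l = 4 + 1*(-1) = 4 - 1 = 3)
G = 1/152 ≈ 0.0065789
d(Y, J) = (3 + J)*(-1 + J + J*Y) (d(Y, J) = (((Y + 0)*J - 1) + J)*(J + 3) = ((Y*J - 1) + J)*(3 + J) = ((J*Y - 1) + J)*(3 + J) = ((-1 + J*Y) + J)*(3 + J) = (-1 + J + J*Y)*(3 + J) = (3 + J)*(-1 + J + J*Y))
d(-9, M) - 22*G = (-3 + (-48)² + 2*(-48) - 9*(-48)² + 3*(-48)*(-9)) - 22*1/152 = (-3 + 2304 - 96 - 9*2304 + 1296) - 11/76 = (-3 + 2304 - 96 - 20736 + 1296) - 11/76 = -17235 - 11/76 = -1309871/76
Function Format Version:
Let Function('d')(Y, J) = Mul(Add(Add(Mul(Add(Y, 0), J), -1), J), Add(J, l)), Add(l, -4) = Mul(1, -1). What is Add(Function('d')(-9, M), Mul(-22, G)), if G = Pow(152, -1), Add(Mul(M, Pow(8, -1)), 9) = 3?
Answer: Rational(-1309871, 76) ≈ -17235.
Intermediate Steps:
M = -48 (M = Add(-72, Mul(8, 3)) = Add(-72, 24) = -48)
l = 3 (l = Add(4, Mul(1, -1)) = Add(4, -1) = 3)
G = Rational(1, 152) ≈ 0.0065789
Function('d')(Y, J) = Mul(Add(3, J), Add(-1, J, Mul(J, Y))) (Function('d')(Y, J) = Mul(Add(Add(Mul(Add(Y, 0), J), -1), J), Add(J, 3)) = Mul(Add(Add(Mul(Y, J), -1), J), Add(3, J)) = Mul(Add(Add(Mul(J, Y), -1), J), Add(3, J)) = Mul(Add(Add(-1, Mul(J, Y)), J), Add(3, J)) = Mul(Add(-1, J, Mul(J, Y)), Add(3, J)) = Mul(Add(3, J), Add(-1, J, Mul(J, Y))))
Add(Function('d')(-9, M), Mul(-22, G)) = Add(Add(-3, Pow(-48, 2), Mul(2, -48), Mul(-9, Pow(-48, 2)), Mul(3, -48, -9)), Mul(-22, Rational(1, 152))) = Add(Add(-3, 2304, -96, Mul(-9, 2304), 1296), Rational(-11, 76)) = Add(Add(-3, 2304, -96, -20736, 1296), Rational(-11, 76)) = Add(-17235, Rational(-11, 76)) = Rational(-1309871, 76)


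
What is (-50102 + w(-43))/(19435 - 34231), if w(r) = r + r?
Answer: 12547/3699 ≈ 3.3920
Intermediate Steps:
w(r) = 2*r
(-50102 + w(-43))/(19435 - 34231) = (-50102 + 2*(-43))/(19435 - 34231) = (-50102 - 86)/(-14796) = -50188*(-1/14796) = 12547/3699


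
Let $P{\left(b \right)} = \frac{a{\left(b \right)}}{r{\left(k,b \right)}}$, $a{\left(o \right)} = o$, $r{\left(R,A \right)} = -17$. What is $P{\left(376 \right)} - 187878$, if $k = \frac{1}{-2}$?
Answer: $- \frac{3194302}{17} \approx -1.879 \cdot 10^{5}$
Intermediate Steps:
$k = - \frac{1}{2} \approx -0.5$
$P{\left(b \right)} = - \frac{b}{17}$ ($P{\left(b \right)} = \frac{b}{-17} = b \left(- \frac{1}{17}\right) = - \frac{b}{17}$)
$P{\left(376 \right)} - 187878 = \left(- \frac{1}{17}\right) 376 - 187878 = - \frac{376}{17} - 187878 = - \frac{3194302}{17}$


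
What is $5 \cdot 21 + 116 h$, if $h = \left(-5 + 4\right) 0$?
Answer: $105$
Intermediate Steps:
$h = 0$ ($h = \left(-1\right) 0 = 0$)
$5 \cdot 21 + 116 h = 5 \cdot 21 + 116 \cdot 0 = 105 + 0 = 105$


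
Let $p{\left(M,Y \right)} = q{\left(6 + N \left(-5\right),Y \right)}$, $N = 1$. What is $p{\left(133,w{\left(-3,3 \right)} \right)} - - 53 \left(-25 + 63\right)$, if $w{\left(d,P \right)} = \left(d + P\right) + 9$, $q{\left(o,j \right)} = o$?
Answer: $2015$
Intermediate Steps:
$w{\left(d,P \right)} = 9 + P + d$ ($w{\left(d,P \right)} = \left(P + d\right) + 9 = 9 + P + d$)
$p{\left(M,Y \right)} = 1$ ($p{\left(M,Y \right)} = 6 + 1 \left(-5\right) = 6 - 5 = 1$)
$p{\left(133,w{\left(-3,3 \right)} \right)} - - 53 \left(-25 + 63\right) = 1 - - 53 \left(-25 + 63\right) = 1 - \left(-53\right) 38 = 1 - -2014 = 1 + 2014 = 2015$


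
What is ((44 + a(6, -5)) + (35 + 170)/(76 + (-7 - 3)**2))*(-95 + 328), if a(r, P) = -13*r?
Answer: -1346507/176 ≈ -7650.6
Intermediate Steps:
((44 + a(6, -5)) + (35 + 170)/(76 + (-7 - 3)**2))*(-95 + 328) = ((44 - 13*6) + (35 + 170)/(76 + (-7 - 3)**2))*(-95 + 328) = ((44 - 78) + 205/(76 + (-10)**2))*233 = (-34 + 205/(76 + 100))*233 = (-34 + 205/176)*233 = -5779/176*233 = -1346507/176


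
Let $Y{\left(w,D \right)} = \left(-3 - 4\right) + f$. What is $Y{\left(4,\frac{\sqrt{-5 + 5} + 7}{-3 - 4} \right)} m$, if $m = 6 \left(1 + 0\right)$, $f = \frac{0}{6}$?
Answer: $-42$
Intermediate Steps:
$f = 0$ ($f = 0 \cdot \frac{1}{6} = 0$)
$Y{\left(w,D \right)} = -7$ ($Y{\left(w,D \right)} = \left(-3 - 4\right) + 0 = -7 + 0 = -7$)
$m = 6$ ($m = 6 \cdot 1 = 6$)
$Y{\left(4,\frac{\sqrt{-5 + 5} + 7}{-3 - 4} \right)} m = \left(-7\right) 6 = -42$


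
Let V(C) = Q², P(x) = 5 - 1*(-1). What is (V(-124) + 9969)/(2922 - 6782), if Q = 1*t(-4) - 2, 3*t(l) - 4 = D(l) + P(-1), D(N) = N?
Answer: -9969/3860 ≈ -2.5826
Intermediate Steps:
P(x) = 6 (P(x) = 5 + 1 = 6)
t(l) = 10/3 + l/3 (t(l) = 4/3 + (l + 6)/3 = 4/3 + (6 + l)/3 = 4/3 + (2 + l/3) = 10/3 + l/3)
Q = 0 (Q = 1*(10/3 + (⅓)*(-4)) - 2 = 1*(10/3 - 4/3) - 2 = 1*2 - 2 = 2 - 2 = 0)
V(C) = 0 (V(C) = 0² = 0)
(V(-124) + 9969)/(2922 - 6782) = (0 + 9969)/(2922 - 6782) = 9969/(-3860) = 9969*(-1/3860) = -9969/3860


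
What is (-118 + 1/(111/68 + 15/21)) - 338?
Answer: -508876/1117 ≈ -455.57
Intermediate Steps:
(-118 + 1/(111/68 + 15/21)) - 338 = (-118 + 1/(111*(1/68) + 15*(1/21))) - 338 = (-118 + 1/(111/68 + 5/7)) - 338 = (-118 + 1/(1117/476)) - 338 = (-118 + 476/1117) - 338 = -131330/1117 - 338 = -508876/1117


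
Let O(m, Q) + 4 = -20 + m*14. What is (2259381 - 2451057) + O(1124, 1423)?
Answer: -175964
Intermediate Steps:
O(m, Q) = -24 + 14*m (O(m, Q) = -4 + (-20 + m*14) = -4 + (-20 + 14*m) = -24 + 14*m)
(2259381 - 2451057) + O(1124, 1423) = (2259381 - 2451057) + (-24 + 14*1124) = -191676 + (-24 + 15736) = -191676 + 15712 = -175964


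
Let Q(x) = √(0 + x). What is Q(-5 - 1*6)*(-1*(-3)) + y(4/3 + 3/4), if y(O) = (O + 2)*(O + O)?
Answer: 1225/72 + 3*I*√11 ≈ 17.014 + 9.9499*I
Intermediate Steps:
Q(x) = √x
y(O) = 2*O*(2 + O) (y(O) = (2 + O)*(2*O) = 2*O*(2 + O))
Q(-5 - 1*6)*(-1*(-3)) + y(4/3 + 3/4) = √(-5 - 1*6)*(-1*(-3)) + 2*(4/3 + 3/4)*(2 + (4/3 + 3/4)) = √(-5 - 6)*3 + 2*(4*(⅓) + 3*(¼))*(2 + (4*(⅓) + 3*(¼))) = √(-11)*3 + 2*(4/3 + ¾)*(2 + (4/3 + ¾)) = (I*√11)*3 + 2*(25/12)*(2 + 25/12) = 3*I*√11 + 2*(25/12)*(49/12) = 3*I*√11 + 1225/72 = 1225/72 + 3*I*√11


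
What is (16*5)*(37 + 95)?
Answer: 10560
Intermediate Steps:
(16*5)*(37 + 95) = 80*132 = 10560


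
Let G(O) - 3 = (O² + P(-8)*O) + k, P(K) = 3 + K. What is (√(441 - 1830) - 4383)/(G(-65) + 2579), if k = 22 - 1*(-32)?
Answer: -4383/7186 + I*√1389/7186 ≈ -0.60994 + 0.0051864*I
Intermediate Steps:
k = 54 (k = 22 + 32 = 54)
G(O) = 57 + O² - 5*O (G(O) = 3 + ((O² + (3 - 8)*O) + 54) = 3 + ((O² - 5*O) + 54) = 3 + (54 + O² - 5*O) = 57 + O² - 5*O)
(√(441 - 1830) - 4383)/(G(-65) + 2579) = (√(441 - 1830) - 4383)/((57 + (-65)² - 5*(-65)) + 2579) = (√(-1389) - 4383)/((57 + 4225 + 325) + 2579) = (I*√1389 - 4383)/(4607 + 2579) = (-4383 + I*√1389)/7186 = (-4383 + I*√1389)*(1/7186) = -4383/7186 + I*√1389/7186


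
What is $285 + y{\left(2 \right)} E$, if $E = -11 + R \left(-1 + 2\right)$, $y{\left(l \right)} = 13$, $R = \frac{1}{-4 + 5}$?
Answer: $155$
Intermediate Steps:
$R = 1$ ($R = 1^{-1} = 1$)
$E = -10$ ($E = -11 + 1 \left(-1 + 2\right) = -11 + 1 \cdot 1 = -11 + 1 = -10$)
$285 + y{\left(2 \right)} E = 285 + 13 \left(-10\right) = 285 - 130 = 155$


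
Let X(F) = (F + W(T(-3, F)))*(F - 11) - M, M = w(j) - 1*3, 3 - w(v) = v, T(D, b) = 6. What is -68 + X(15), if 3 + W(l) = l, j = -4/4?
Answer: 3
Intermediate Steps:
j = -1 (j = -4*¼ = -1)
W(l) = -3 + l
w(v) = 3 - v
M = 1 (M = (3 - 1*(-1)) - 1*3 = (3 + 1) - 3 = 4 - 3 = 1)
X(F) = -1 + (-11 + F)*(3 + F) (X(F) = (F + (-3 + 6))*(F - 11) - 1*1 = (F + 3)*(-11 + F) - 1 = (3 + F)*(-11 + F) - 1 = (-11 + F)*(3 + F) - 1 = -1 + (-11 + F)*(3 + F))
-68 + X(15) = -68 + (-34 + 15² - 8*15) = -68 + (-34 + 225 - 120) = -68 + 71 = 3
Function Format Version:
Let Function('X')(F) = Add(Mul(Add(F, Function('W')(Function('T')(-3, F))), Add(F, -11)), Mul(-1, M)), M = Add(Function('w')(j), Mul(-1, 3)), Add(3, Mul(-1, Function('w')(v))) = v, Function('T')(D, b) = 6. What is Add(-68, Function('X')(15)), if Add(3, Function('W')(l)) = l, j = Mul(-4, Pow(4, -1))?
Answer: 3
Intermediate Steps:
j = -1 (j = Mul(-4, Rational(1, 4)) = -1)
Function('W')(l) = Add(-3, l)
Function('w')(v) = Add(3, Mul(-1, v))
M = 1 (M = Add(Add(3, Mul(-1, -1)), Mul(-1, 3)) = Add(Add(3, 1), -3) = Add(4, -3) = 1)
Function('X')(F) = Add(-1, Mul(Add(-11, F), Add(3, F))) (Function('X')(F) = Add(Mul(Add(F, Add(-3, 6)), Add(F, -11)), Mul(-1, 1)) = Add(Mul(Add(F, 3), Add(-11, F)), -1) = Add(Mul(Add(3, F), Add(-11, F)), -1) = Add(Mul(Add(-11, F), Add(3, F)), -1) = Add(-1, Mul(Add(-11, F), Add(3, F))))
Add(-68, Function('X')(15)) = Add(-68, Add(-34, Pow(15, 2), Mul(-8, 15))) = Add(-68, Add(-34, 225, -120)) = Add(-68, 71) = 3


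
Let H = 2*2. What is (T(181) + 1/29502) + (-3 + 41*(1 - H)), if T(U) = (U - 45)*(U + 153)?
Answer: 1336381597/29502 ≈ 45298.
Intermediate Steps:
H = 4
T(U) = (-45 + U)*(153 + U)
(T(181) + 1/29502) + (-3 + 41*(1 - H)) = ((-6885 + 181² + 108*181) + 1/29502) + (-3 + 41*(1 - 1*4)) = ((-6885 + 32761 + 19548) + 1/29502) + (-3 + 41*(1 - 4)) = (45424 + 1/29502) + (-3 + 41*(-3)) = 1340098849/29502 + (-3 - 123) = 1340098849/29502 - 126 = 1336381597/29502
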